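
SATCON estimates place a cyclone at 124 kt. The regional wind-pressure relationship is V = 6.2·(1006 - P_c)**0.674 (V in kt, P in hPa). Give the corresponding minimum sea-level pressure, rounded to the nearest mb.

921 mb

ΔP = (V / 6.2)^(1/0.674) = (124/6.2)^1.484.
124/6.2 = 20.000; 20.000^1.484 ≈ 85.17 mb.
P_c = 1006 − 85.17 = 920.83 ≈ 921 mb.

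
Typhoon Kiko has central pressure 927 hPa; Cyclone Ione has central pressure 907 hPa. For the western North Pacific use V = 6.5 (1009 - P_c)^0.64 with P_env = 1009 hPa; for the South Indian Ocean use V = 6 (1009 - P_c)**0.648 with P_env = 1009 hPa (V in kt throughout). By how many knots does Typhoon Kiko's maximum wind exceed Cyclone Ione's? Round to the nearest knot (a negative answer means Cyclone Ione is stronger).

-11 kt

Typhoon Kiko: ΔP = 82; V ≈ 6.5 × 82^0.64 ≈ 109.08 kt.
Cyclone Ione: ΔP = 102; V ≈ 6 × 102^0.648 ≈ 120.15 kt.
Difference ≈ 109.08 − 120.15 = -11.07 → -11 kt.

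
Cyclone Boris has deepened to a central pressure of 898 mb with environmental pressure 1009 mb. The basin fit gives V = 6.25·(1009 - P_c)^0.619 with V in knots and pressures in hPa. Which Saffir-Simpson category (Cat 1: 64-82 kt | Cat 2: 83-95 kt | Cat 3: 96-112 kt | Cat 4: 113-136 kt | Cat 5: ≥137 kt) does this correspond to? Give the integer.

4

ΔP = 1009 − 898 = 111 mb.
V ≈ 6.25 × 111^0.619 = 6.25 × 18.45 ≈ 115 kt.
115 kt falls in the Category 4 band.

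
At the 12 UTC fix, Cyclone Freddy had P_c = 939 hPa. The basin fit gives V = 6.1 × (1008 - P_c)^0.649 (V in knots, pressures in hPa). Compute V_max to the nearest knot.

95 kt

ΔP = 1008 − 939 = 69 hPa.
69^0.649 ≈ 15.610.
V ≈ 6.1 × 15.610 ≈ 95.2 kt.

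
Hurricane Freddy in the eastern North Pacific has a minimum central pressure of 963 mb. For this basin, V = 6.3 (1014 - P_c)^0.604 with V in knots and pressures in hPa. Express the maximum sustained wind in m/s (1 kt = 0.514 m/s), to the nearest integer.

ΔP = 1014 − 963 = 51 mb.
V ≈ 6.3 × 51^0.604 = 6.3 × 10.749 ≈ 67.719 kt.
67.719 × 0.514 ≈ 34.81 m/s → 35 m/s.

35 m/s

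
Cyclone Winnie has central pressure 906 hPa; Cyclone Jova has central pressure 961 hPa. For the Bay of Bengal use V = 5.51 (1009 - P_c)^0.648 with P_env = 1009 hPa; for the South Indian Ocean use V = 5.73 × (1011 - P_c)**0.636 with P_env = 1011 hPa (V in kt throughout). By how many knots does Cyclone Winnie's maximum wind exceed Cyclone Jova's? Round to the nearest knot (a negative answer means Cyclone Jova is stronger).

42 kt

Cyclone Winnie: ΔP = 103; V ≈ 5.51 × 103^0.648 ≈ 111.04 kt.
Cyclone Jova: ΔP = 50; V ≈ 5.73 × 50^0.636 ≈ 68.98 kt.
Difference ≈ 111.04 − 68.98 = 42.06 → 42 kt.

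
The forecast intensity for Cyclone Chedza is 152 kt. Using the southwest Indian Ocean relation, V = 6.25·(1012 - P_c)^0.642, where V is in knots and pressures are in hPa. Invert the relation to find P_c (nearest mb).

ΔP = (V / 6.25)^(1/0.642) = (152/6.25)^1.558.
152/6.25 = 24.320; 24.320^1.558 ≈ 144.15 mb.
P_c = 1012 − 144.15 = 867.85 ≈ 868 mb.

868 mb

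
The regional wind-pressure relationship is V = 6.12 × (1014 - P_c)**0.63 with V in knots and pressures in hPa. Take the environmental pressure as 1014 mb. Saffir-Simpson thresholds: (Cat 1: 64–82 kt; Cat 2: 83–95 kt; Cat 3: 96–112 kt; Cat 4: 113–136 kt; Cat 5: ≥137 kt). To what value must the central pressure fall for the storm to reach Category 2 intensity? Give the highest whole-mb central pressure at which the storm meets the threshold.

951 mb

Category 2 begins at V = 83 kt.
Required ΔP = (83/6.12)^(1/0.63) = 13.562^1.587 ≈ 62.71 mb.
P_c ≤ 1014 − 62.71 = 951.29, so the highest integer P_c is 951 mb.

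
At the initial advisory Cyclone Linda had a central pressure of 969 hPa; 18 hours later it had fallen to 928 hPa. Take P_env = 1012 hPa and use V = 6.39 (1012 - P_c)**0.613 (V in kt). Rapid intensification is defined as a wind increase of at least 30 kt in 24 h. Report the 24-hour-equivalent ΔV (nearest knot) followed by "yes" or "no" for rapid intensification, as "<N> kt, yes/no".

43 kt, yes

V₁: ΔP = 43, V ≈ 6.39 × 43^0.613 ≈ 64.09 kt.
V₂: ΔP = 84, V ≈ 6.39 × 84^0.613 ≈ 96.62 kt.
ΔV over 18 h = 32.53 kt → 24 h equivalent = 32.53 × 24/18 ≈ 43.37 kt.
43 kt ≥ 30 kt ⇒ rapid intensification.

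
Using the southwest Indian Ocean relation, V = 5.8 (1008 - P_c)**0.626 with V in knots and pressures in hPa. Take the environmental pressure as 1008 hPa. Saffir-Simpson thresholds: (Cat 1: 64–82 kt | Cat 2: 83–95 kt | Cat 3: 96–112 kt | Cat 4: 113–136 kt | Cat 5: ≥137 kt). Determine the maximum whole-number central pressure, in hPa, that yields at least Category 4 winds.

Category 4 begins at V = 113 kt.
Required ΔP = (113/5.8)^(1/0.626) = 19.483^1.597 ≈ 114.85 hPa.
P_c ≤ 1008 − 114.85 = 893.15, so the highest integer P_c is 893 hPa.

893 hPa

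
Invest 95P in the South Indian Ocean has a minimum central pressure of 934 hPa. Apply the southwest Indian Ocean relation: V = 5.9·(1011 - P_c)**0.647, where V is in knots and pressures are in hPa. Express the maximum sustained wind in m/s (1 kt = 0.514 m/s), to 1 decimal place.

50.4 m/s

ΔP = 1011 − 934 = 77 hPa.
V ≈ 5.9 × 77^0.647 = 5.9 × 16.617 ≈ 98.042 kt.
98.042 × 0.514 ≈ 50.39 m/s → 50.4 m/s.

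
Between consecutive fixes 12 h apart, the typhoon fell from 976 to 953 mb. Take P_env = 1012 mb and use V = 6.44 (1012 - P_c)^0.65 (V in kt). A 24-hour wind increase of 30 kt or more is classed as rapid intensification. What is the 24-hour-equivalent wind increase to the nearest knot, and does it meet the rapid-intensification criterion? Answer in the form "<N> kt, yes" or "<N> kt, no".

50 kt, yes

V₁: ΔP = 36, V ≈ 6.44 × 36^0.65 ≈ 66.14 kt.
V₂: ΔP = 59, V ≈ 6.44 × 59^0.65 ≈ 91.19 kt.
ΔV over 12 h = 25.05 kt → 24 h equivalent = 25.05 × 24/12 ≈ 50.10 kt.
50 kt ≥ 30 kt ⇒ rapid intensification.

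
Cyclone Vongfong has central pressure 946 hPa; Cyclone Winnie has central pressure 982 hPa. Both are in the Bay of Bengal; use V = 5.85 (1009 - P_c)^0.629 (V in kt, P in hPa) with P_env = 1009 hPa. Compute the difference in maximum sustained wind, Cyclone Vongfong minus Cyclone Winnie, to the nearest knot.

33 kt

Cyclone Vongfong: ΔP = 63; V ≈ 5.85 × 63^0.629 ≈ 79.24 kt.
Cyclone Winnie: ΔP = 27; V ≈ 5.85 × 27^0.629 ≈ 46.50 kt.
Difference ≈ 79.24 − 46.50 = 32.74 → 33 kt.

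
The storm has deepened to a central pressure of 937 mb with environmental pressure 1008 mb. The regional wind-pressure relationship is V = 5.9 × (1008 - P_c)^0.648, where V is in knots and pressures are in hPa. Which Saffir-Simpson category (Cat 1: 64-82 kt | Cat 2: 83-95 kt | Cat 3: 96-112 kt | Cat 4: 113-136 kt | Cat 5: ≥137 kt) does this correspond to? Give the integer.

ΔP = 1008 − 937 = 71 mb.
V ≈ 5.9 × 71^0.648 = 5.9 × 15.83 ≈ 93 kt.
93 kt falls in the Category 2 band.

2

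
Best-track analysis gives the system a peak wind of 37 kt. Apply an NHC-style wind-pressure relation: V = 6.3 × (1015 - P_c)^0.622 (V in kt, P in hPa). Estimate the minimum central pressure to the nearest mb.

ΔP = (V / 6.3)^(1/0.622) = (37/6.3)^1.608.
37/6.3 = 5.873; 5.873^1.608 ≈ 17.22 mb.
P_c = 1015 − 17.22 = 997.78 ≈ 998 mb.

998 mb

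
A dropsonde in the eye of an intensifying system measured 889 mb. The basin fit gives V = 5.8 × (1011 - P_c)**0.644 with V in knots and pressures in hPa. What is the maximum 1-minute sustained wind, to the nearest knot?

128 kt

ΔP = 1011 − 889 = 122 mb.
122^0.644 ≈ 22.061.
V ≈ 5.8 × 22.061 ≈ 128.0 kt.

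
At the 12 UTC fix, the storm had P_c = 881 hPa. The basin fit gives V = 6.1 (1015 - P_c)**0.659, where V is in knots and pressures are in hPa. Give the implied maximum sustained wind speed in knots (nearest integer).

ΔP = 1015 − 881 = 134 hPa.
134^0.659 ≈ 25.221.
V ≈ 6.1 × 25.221 ≈ 153.8 kt.

154 kt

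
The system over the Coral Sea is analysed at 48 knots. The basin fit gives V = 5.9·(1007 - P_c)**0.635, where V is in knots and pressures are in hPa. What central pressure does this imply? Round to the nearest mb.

980 mb

ΔP = (V / 5.9)^(1/0.635) = (48/5.9)^1.575.
48/5.9 = 8.136; 8.136^1.575 ≈ 27.14 mb.
P_c = 1007 − 27.14 = 979.86 ≈ 980 mb.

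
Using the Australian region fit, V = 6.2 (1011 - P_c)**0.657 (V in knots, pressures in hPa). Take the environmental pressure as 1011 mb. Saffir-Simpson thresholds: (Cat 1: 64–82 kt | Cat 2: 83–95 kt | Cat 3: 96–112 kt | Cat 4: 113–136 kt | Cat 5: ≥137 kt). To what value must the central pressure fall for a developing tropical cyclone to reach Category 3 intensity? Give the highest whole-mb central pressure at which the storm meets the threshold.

Category 3 begins at V = 96 kt.
Required ΔP = (96/6.2)^(1/0.657) = 15.484^1.522 ≈ 64.73 mb.
P_c ≤ 1011 − 64.73 = 946.27, so the highest integer P_c is 946 mb.

946 mb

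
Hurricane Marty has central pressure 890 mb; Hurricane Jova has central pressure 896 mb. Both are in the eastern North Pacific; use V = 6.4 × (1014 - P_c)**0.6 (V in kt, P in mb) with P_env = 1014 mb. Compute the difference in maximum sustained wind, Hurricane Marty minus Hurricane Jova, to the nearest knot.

3 kt

Hurricane Marty: ΔP = 124; V ≈ 6.4 × 124^0.6 ≈ 115.41 kt.
Hurricane Jova: ΔP = 118; V ≈ 6.4 × 118^0.6 ≈ 112.02 kt.
Difference ≈ 115.41 − 112.02 = 3.39 → 3 kt.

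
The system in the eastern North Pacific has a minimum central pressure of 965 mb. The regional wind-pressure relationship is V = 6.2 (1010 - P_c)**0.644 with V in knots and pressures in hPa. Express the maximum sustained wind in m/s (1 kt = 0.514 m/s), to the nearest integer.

ΔP = 1010 − 965 = 45 mb.
V ≈ 6.2 × 45^0.644 = 6.2 × 11.606 ≈ 71.955 kt.
71.955 × 0.514 ≈ 36.98 m/s → 37 m/s.

37 m/s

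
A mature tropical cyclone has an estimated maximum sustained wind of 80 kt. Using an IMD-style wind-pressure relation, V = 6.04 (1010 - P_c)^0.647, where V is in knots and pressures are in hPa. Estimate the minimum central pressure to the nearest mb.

ΔP = (V / 6.04)^(1/0.647) = (80/6.04)^1.546.
80/6.04 = 13.245; 13.245^1.546 ≈ 54.23 mb.
P_c = 1010 − 54.23 = 955.77 ≈ 956 mb.

956 mb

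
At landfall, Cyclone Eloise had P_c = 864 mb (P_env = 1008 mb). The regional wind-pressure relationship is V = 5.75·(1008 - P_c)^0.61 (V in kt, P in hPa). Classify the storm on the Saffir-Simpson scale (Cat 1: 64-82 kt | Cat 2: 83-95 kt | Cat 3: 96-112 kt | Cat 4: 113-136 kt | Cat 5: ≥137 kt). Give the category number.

4

ΔP = 1008 − 864 = 144 mb.
V ≈ 5.75 × 144^0.61 = 5.75 × 20.73 ≈ 119 kt.
119 kt falls in the Category 4 band.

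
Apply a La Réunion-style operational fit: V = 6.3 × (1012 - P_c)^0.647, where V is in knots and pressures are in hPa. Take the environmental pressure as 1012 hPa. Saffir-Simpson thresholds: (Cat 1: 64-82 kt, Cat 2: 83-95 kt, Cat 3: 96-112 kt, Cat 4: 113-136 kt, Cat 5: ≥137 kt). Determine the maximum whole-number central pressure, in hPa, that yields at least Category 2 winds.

958 hPa

Category 2 begins at V = 83 kt.
Required ΔP = (83/6.3)^(1/0.647) = 13.175^1.546 ≈ 53.78 hPa.
P_c ≤ 1012 − 53.78 = 958.22, so the highest integer P_c is 958 hPa.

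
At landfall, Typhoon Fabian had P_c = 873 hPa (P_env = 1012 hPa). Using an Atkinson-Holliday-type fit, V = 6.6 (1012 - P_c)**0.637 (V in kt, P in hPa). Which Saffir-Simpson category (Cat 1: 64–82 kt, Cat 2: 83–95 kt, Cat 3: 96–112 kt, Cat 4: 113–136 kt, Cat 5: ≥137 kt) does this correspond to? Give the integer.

5

ΔP = 1012 − 873 = 139 hPa.
V ≈ 6.6 × 139^0.637 = 6.6 × 23.18 ≈ 153 kt.
153 kt falls in the Category 5 band.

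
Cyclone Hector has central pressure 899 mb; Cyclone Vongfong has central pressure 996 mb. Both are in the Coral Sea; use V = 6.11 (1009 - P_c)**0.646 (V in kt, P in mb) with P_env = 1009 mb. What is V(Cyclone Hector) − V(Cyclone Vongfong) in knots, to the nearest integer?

Cyclone Hector: ΔP = 110; V ≈ 6.11 × 110^0.646 ≈ 127.29 kt.
Cyclone Vongfong: ΔP = 13; V ≈ 6.11 × 13^0.646 ≈ 32.04 kt.
Difference ≈ 127.29 − 32.04 = 95.25 → 95 kt.

95 kt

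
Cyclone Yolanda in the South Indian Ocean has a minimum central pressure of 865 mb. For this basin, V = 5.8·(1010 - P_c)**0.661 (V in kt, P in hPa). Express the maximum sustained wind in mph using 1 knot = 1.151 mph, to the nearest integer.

179 mph

ΔP = 1010 − 865 = 145 mb.
V ≈ 5.8 × 145^0.661 = 5.8 × 26.833 ≈ 155.630 kt.
155.630 × 1.151 ≈ 179.13 mph → 179 mph.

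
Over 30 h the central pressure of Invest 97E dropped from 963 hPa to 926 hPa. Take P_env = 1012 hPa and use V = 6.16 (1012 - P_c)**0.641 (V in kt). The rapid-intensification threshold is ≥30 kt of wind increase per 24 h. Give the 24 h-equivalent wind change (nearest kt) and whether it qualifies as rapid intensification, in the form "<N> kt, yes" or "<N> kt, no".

V₁: ΔP = 49, V ≈ 6.16 × 49^0.641 ≈ 74.64 kt.
V₂: ΔP = 86, V ≈ 6.16 × 86^0.641 ≈ 107.05 kt.
ΔV over 30 h = 32.41 kt → 24 h equivalent = 32.41 × 24/30 ≈ 25.93 kt.
26 kt < 30 kt ⇒ not rapid intensification.

26 kt, no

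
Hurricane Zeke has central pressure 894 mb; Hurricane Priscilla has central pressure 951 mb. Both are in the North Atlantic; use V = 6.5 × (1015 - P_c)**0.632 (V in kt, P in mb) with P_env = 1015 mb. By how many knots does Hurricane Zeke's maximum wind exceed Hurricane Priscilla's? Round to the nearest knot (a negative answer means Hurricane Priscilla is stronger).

45 kt

Hurricane Zeke: ΔP = 121; V ≈ 6.5 × 121^0.632 ≈ 134.66 kt.
Hurricane Priscilla: ΔP = 64; V ≈ 6.5 × 64^0.632 ≈ 90.04 kt.
Difference ≈ 134.66 − 90.04 = 44.62 → 45 kt.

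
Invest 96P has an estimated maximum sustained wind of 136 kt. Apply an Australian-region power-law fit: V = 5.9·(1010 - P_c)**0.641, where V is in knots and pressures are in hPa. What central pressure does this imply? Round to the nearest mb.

876 mb

ΔP = (V / 5.9)^(1/0.641) = (136/5.9)^1.560.
136/5.9 = 23.051; 23.051^1.560 ≈ 133.62 mb.
P_c = 1010 − 133.62 = 876.38 ≈ 876 mb.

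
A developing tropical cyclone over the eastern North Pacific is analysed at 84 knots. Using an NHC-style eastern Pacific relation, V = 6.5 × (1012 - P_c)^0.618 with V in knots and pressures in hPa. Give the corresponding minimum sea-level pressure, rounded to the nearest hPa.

ΔP = (V / 6.5)^(1/0.618) = (84/6.5)^1.618.
84/6.5 = 12.923; 12.923^1.618 ≈ 62.85 hPa.
P_c = 1012 − 62.85 = 949.15 ≈ 949 hPa.

949 hPa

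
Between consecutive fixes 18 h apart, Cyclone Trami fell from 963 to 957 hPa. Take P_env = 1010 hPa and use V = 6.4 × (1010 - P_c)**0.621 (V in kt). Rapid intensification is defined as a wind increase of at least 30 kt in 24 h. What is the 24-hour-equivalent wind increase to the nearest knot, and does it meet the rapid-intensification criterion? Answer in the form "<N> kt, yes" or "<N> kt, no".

V₁: ΔP = 47, V ≈ 6.4 × 47^0.621 ≈ 69.91 kt.
V₂: ΔP = 53, V ≈ 6.4 × 53^0.621 ≈ 75.33 kt.
ΔV over 18 h = 5.42 kt → 24 h equivalent = 5.42 × 24/18 ≈ 7.23 kt.
7 kt < 30 kt ⇒ not rapid intensification.

7 kt, no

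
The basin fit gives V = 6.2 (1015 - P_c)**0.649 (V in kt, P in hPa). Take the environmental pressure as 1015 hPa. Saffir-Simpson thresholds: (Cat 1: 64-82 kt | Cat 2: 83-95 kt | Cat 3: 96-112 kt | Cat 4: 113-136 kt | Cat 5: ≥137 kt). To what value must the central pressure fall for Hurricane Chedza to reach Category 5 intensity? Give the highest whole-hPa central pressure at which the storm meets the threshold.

Category 5 begins at V = 137 kt.
Required ΔP = (137/6.2)^(1/0.649) = 22.097^1.541 ≈ 117.87 hPa.
P_c ≤ 1015 − 117.87 = 897.13, so the highest integer P_c is 897 hPa.

897 hPa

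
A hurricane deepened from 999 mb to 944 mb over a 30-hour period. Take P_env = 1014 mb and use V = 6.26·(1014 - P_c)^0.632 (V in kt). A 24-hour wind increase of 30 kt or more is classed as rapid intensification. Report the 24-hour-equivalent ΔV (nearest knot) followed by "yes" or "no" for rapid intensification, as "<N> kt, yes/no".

V₁: ΔP = 15, V ≈ 6.26 × 15^0.632 ≈ 34.66 kt.
V₂: ΔP = 70, V ≈ 6.26 × 70^0.632 ≈ 91.76 kt.
ΔV over 30 h = 57.10 kt → 24 h equivalent = 57.10 × 24/30 ≈ 45.68 kt.
46 kt ≥ 30 kt ⇒ rapid intensification.

46 kt, yes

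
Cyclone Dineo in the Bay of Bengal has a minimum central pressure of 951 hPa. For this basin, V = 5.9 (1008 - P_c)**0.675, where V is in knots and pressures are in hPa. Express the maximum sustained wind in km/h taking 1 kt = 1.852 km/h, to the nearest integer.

ΔP = 1008 − 951 = 57 hPa.
V ≈ 5.9 × 57^0.675 = 5.9 × 15.318 ≈ 90.379 kt.
90.379 × 1.852 ≈ 167.38 km/h → 167 km/h.

167 km/h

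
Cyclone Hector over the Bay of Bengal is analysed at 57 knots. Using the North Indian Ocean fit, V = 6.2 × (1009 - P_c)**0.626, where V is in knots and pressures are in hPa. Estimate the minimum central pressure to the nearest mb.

ΔP = (V / 6.2)^(1/0.626) = (57/6.2)^1.597.
57/6.2 = 9.194; 9.194^1.597 ≈ 34.60 mb.
P_c = 1009 − 34.60 = 974.40 ≈ 974 mb.

974 mb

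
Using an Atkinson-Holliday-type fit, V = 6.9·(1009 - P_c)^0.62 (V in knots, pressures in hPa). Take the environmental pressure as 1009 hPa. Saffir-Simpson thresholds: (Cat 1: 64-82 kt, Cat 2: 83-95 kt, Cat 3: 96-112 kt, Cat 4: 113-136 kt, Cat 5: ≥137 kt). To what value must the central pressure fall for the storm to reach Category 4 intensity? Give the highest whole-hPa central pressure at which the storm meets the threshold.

Category 4 begins at V = 113 kt.
Required ΔP = (113/6.9)^(1/0.62) = 16.377^1.613 ≈ 90.87 hPa.
P_c ≤ 1009 − 90.87 = 918.13, so the highest integer P_c is 918 hPa.

918 hPa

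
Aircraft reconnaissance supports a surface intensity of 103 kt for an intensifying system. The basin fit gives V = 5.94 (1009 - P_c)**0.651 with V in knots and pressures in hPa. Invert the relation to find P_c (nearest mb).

ΔP = (V / 5.94)^(1/0.651) = (103/5.94)^1.536.
103/5.94 = 17.340; 17.340^1.536 ≈ 80.04 mb.
P_c = 1009 − 80.04 = 928.96 ≈ 929 mb.

929 mb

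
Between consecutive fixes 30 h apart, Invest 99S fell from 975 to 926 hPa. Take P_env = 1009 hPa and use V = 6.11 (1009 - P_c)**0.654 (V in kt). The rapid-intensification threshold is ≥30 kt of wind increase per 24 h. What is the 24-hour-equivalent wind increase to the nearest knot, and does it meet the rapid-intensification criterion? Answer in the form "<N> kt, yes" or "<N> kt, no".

V₁: ΔP = 34, V ≈ 6.11 × 34^0.654 ≈ 61.32 kt.
V₂: ΔP = 83, V ≈ 6.11 × 83^0.654 ≈ 109.93 kt.
ΔV over 30 h = 48.61 kt → 24 h equivalent = 48.61 × 24/30 ≈ 38.89 kt.
39 kt ≥ 30 kt ⇒ rapid intensification.

39 kt, yes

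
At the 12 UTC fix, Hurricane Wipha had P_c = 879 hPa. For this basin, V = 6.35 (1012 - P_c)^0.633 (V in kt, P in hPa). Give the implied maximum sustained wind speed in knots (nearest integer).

ΔP = 1012 − 879 = 133 hPa.
133^0.633 ≈ 22.100.
V ≈ 6.35 × 22.100 ≈ 140.3 kt.

140 kt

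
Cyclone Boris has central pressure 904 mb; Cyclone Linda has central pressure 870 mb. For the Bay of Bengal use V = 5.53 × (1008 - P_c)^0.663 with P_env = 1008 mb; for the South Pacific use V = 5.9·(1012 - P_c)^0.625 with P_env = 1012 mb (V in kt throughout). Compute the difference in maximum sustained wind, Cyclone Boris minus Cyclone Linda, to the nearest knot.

-10 kt

Cyclone Boris: ΔP = 104; V ≈ 5.53 × 104^0.663 ≈ 120.23 kt.
Cyclone Linda: ΔP = 142; V ≈ 5.9 × 142^0.625 ≈ 130.63 kt.
Difference ≈ 120.23 − 130.63 = -10.40 → -10 kt.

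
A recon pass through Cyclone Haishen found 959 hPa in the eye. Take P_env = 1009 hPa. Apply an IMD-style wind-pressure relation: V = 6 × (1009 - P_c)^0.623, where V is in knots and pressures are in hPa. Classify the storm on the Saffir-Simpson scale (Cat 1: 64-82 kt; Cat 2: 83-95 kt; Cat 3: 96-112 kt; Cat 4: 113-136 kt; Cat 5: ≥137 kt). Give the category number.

ΔP = 1009 − 959 = 50 hPa.
V ≈ 6 × 50^0.623 = 6 × 11.44 ≈ 69 kt.
69 kt falls in the Category 1 band.

1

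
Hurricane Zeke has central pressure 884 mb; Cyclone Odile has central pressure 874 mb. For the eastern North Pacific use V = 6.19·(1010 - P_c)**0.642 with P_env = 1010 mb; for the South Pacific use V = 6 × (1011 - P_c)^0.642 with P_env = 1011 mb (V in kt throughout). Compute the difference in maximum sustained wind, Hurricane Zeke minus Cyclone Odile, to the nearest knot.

-3 kt

Hurricane Zeke: ΔP = 126; V ≈ 6.19 × 126^0.642 ≈ 138.08 kt.
Cyclone Odile: ΔP = 137; V ≈ 6 × 137^0.642 ≈ 141.23 kt.
Difference ≈ 138.08 − 141.23 = -3.15 → -3 kt.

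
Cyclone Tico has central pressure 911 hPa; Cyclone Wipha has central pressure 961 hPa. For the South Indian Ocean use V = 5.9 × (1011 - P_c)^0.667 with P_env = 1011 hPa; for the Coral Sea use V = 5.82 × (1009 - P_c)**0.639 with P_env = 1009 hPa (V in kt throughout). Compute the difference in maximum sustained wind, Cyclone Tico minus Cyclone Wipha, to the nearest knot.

58 kt

Cyclone Tico: ΔP = 100; V ≈ 5.9 × 100^0.667 ≈ 127.31 kt.
Cyclone Wipha: ΔP = 48; V ≈ 5.82 × 48^0.639 ≈ 69.06 kt.
Difference ≈ 127.31 − 69.06 = 58.25 → 58 kt.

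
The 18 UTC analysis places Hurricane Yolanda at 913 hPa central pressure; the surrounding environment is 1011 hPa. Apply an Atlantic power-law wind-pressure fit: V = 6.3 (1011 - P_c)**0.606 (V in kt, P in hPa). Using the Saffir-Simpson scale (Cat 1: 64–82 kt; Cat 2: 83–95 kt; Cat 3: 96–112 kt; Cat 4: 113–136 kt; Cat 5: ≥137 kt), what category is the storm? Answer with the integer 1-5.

3

ΔP = 1011 − 913 = 98 hPa.
V ≈ 6.3 × 98^0.606 = 6.3 × 16.09 ≈ 101 kt.
101 kt falls in the Category 3 band.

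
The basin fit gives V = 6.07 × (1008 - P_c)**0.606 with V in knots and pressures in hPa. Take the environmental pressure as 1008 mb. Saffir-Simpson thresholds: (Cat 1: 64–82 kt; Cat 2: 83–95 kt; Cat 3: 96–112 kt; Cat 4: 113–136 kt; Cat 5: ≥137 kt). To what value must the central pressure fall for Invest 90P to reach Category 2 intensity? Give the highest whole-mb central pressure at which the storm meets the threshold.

933 mb

Category 2 begins at V = 83 kt.
Required ΔP = (83/6.07)^(1/0.606) = 13.674^1.650 ≈ 74.89 mb.
P_c ≤ 1008 − 74.89 = 933.11, so the highest integer P_c is 933 mb.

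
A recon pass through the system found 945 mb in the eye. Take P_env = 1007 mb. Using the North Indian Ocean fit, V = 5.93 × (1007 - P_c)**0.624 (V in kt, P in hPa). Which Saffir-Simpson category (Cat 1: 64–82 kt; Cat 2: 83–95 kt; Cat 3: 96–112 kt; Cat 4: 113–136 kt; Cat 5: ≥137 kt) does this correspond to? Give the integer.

ΔP = 1007 − 945 = 62 mb.
V ≈ 5.93 × 62^0.624 = 5.93 × 13.14 ≈ 78 kt.
78 kt falls in the Category 1 band.

1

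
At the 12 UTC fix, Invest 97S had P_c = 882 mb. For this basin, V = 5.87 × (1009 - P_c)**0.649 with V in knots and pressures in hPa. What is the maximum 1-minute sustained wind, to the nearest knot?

ΔP = 1009 − 882 = 127 mb.
127^0.649 ≈ 23.194.
V ≈ 5.87 × 23.194 ≈ 136.1 kt.

136 kt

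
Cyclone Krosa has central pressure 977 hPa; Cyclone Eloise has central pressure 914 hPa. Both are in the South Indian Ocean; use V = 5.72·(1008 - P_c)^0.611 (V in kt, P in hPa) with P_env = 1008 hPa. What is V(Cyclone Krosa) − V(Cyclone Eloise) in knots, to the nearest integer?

-45 kt

Cyclone Krosa: ΔP = 31; V ≈ 5.72 × 31^0.611 ≈ 46.62 kt.
Cyclone Eloise: ΔP = 94; V ≈ 5.72 × 94^0.611 ≈ 91.83 kt.
Difference ≈ 46.62 − 91.83 = -45.21 → -45 kt.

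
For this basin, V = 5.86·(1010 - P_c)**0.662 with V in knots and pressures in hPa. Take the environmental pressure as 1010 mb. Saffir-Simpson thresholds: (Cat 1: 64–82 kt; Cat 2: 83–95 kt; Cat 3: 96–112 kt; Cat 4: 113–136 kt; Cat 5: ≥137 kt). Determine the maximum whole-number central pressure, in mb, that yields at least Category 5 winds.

Category 5 begins at V = 137 kt.
Required ΔP = (137/5.86)^(1/0.662) = 23.379^1.511 ≈ 116.87 mb.
P_c ≤ 1010 − 116.87 = 893.13, so the highest integer P_c is 893 mb.

893 mb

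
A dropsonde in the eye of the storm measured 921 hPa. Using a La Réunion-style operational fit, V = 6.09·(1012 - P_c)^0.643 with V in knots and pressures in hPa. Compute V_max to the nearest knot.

ΔP = 1012 − 921 = 91 hPa.
91^0.643 ≈ 18.183.
V ≈ 6.09 × 18.183 ≈ 110.7 kt.

111 kt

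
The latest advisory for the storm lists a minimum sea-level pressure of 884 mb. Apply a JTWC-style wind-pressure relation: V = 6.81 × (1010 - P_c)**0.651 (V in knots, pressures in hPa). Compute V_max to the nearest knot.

159 kt

ΔP = 1010 − 884 = 126 mb.
126^0.651 ≈ 23.299.
V ≈ 6.81 × 23.299 ≈ 158.7 kt.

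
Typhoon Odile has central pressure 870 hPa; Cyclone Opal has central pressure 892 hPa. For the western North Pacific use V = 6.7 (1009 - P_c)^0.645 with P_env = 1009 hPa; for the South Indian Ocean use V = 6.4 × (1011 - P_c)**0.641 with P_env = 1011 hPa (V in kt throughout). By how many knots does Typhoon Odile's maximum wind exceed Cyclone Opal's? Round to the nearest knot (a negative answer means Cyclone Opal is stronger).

25 kt

Typhoon Odile: ΔP = 139; V ≈ 6.7 × 139^0.645 ≈ 161.55 kt.
Cyclone Opal: ΔP = 119; V ≈ 6.4 × 119^0.641 ≈ 136.96 kt.
Difference ≈ 161.55 − 136.96 = 24.59 → 25 kt.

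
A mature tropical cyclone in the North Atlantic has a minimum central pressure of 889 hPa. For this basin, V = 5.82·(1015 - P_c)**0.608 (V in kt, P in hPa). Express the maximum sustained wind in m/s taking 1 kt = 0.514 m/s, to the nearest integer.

57 m/s

ΔP = 1015 − 889 = 126 hPa.
V ≈ 5.82 × 126^0.608 = 5.82 × 18.925 ≈ 110.141 kt.
110.141 × 0.514 ≈ 56.61 m/s → 57 m/s.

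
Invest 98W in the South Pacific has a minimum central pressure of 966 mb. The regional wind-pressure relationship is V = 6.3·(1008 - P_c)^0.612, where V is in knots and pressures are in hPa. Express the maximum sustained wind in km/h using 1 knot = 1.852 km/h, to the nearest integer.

ΔP = 1008 − 966 = 42 mb.
V ≈ 6.3 × 42^0.612 = 6.3 × 9.850 ≈ 62.054 kt.
62.054 × 1.852 ≈ 114.92 km/h → 115 km/h.

115 km/h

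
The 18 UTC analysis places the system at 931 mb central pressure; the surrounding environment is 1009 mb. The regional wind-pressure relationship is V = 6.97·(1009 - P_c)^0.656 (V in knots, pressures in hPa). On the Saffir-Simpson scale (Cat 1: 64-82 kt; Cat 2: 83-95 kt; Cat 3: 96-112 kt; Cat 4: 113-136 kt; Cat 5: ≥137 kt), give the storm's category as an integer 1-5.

4

ΔP = 1009 − 931 = 78 mb.
V ≈ 6.97 × 78^0.656 = 6.97 × 17.43 ≈ 121 kt.
121 kt falls in the Category 4 band.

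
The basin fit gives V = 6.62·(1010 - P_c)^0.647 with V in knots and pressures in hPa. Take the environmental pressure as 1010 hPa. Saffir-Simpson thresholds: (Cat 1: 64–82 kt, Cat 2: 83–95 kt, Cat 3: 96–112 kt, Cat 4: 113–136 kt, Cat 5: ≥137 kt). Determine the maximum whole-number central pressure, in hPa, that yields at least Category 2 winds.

Category 2 begins at V = 83 kt.
Required ΔP = (83/6.62)^(1/0.647) = 12.538^1.546 ≈ 49.82 hPa.
P_c ≤ 1010 − 49.82 = 960.18, so the highest integer P_c is 960 hPa.

960 hPa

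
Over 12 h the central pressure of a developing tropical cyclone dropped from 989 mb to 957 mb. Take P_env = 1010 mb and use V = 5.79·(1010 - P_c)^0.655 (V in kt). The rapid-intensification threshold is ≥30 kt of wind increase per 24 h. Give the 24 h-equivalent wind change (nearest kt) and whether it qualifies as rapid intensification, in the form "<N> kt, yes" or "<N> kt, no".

71 kt, yes

V₁: ΔP = 21, V ≈ 5.79 × 21^0.655 ≈ 42.53 kt.
V₂: ΔP = 53, V ≈ 5.79 × 53^0.655 ≈ 78.00 kt.
ΔV over 12 h = 35.47 kt → 24 h equivalent = 35.47 × 24/12 ≈ 70.94 kt.
71 kt ≥ 30 kt ⇒ rapid intensification.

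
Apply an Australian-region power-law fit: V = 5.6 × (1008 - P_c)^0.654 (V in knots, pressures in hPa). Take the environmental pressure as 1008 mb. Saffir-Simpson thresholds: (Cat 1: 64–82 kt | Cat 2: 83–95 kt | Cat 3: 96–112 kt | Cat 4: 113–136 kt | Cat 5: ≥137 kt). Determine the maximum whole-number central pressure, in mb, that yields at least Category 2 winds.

Category 2 begins at V = 83 kt.
Required ΔP = (83/5.6)^(1/0.654) = 14.821^1.529 ≈ 61.71 mb.
P_c ≤ 1008 − 61.71 = 946.29, so the highest integer P_c is 946 mb.

946 mb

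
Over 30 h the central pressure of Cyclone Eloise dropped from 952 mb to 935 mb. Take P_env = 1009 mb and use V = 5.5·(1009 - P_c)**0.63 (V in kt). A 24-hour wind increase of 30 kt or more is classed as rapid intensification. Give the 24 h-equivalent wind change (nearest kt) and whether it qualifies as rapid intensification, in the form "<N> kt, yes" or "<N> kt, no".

V₁: ΔP = 57, V ≈ 5.5 × 57^0.63 ≈ 70.24 kt.
V₂: ΔP = 74, V ≈ 5.5 × 74^0.63 ≈ 82.79 kt.
ΔV over 30 h = 12.55 kt → 24 h equivalent = 12.55 × 24/30 ≈ 10.04 kt.
10 kt < 30 kt ⇒ not rapid intensification.

10 kt, no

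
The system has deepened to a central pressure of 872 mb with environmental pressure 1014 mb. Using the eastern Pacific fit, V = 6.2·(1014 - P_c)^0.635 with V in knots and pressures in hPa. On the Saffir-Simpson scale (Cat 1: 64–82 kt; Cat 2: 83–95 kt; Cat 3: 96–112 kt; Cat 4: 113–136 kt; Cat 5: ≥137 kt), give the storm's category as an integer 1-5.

ΔP = 1014 − 872 = 142 mb.
V ≈ 6.2 × 142^0.635 = 6.2 × 23.27 ≈ 144 kt.
144 kt falls in the Category 5 band.

5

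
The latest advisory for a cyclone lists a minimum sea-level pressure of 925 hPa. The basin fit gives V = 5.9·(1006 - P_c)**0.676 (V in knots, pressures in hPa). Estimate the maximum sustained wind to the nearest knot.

ΔP = 1006 − 925 = 81 hPa.
81^0.676 ≈ 19.505.
V ≈ 5.9 × 19.505 ≈ 115.1 kt.

115 kt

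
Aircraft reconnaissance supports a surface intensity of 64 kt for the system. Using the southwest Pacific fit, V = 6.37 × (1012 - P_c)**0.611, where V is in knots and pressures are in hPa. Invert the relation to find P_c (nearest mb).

ΔP = (V / 6.37)^(1/0.611) = (64/6.37)^1.637.
64/6.37 = 10.047; 10.047^1.637 ≈ 43.65 mb.
P_c = 1012 − 43.65 = 968.35 ≈ 968 mb.

968 mb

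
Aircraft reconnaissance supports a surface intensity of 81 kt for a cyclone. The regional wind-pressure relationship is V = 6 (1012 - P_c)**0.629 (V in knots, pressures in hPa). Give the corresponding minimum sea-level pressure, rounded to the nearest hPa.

ΔP = (V / 6)^(1/0.629) = (81/6)^1.590.
81/6 = 13.500; 13.500^1.590 ≈ 62.67 hPa.
P_c = 1012 − 62.67 = 949.33 ≈ 949 hPa.

949 hPa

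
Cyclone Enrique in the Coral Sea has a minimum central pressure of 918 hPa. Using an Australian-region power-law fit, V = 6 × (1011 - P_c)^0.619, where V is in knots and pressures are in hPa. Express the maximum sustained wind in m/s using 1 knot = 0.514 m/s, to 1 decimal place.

51.0 m/s

ΔP = 1011 − 918 = 93 hPa.
V ≈ 6 × 93^0.619 = 6 × 16.538 ≈ 99.230 kt.
99.230 × 0.514 ≈ 51.00 m/s → 51.0 m/s.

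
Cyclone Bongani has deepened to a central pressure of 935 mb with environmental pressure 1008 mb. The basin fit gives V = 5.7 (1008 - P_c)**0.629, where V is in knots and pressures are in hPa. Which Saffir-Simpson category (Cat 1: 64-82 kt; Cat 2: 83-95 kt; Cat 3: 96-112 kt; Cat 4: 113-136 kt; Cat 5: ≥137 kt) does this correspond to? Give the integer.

ΔP = 1008 − 935 = 73 mb.
V ≈ 5.7 × 73^0.629 = 5.7 × 14.86 ≈ 85 kt.
85 kt falls in the Category 2 band.

2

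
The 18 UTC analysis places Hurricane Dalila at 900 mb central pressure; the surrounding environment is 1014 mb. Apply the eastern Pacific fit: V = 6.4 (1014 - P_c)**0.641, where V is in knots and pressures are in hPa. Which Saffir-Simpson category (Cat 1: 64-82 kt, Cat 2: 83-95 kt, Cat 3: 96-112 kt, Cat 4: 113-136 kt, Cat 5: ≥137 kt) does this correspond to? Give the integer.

4

ΔP = 1014 − 900 = 114 mb.
V ≈ 6.4 × 114^0.641 = 6.4 × 20.82 ≈ 133 kt.
133 kt falls in the Category 4 band.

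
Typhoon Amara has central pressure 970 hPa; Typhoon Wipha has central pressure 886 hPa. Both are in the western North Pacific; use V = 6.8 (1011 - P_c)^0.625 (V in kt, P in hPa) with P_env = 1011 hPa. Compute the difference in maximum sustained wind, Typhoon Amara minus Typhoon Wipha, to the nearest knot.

Typhoon Amara: ΔP = 41; V ≈ 6.8 × 41^0.625 ≈ 69.26 kt.
Typhoon Wipha: ΔP = 125; V ≈ 6.8 × 125^0.625 ≈ 139.02 kt.
Difference ≈ 69.26 − 139.02 = -69.76 → -70 kt.

-70 kt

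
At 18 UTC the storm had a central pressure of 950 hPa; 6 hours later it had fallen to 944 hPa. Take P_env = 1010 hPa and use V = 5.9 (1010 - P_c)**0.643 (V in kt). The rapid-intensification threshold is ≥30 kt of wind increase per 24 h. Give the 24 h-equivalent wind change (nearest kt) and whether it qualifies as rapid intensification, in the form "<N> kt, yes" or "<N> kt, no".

V₁: ΔP = 60, V ≈ 5.9 × 60^0.643 ≈ 82.07 kt.
V₂: ΔP = 66, V ≈ 5.9 × 66^0.643 ≈ 87.26 kt.
ΔV over 6 h = 5.19 kt → 24 h equivalent = 5.19 × 24/6 ≈ 20.76 kt.
21 kt < 30 kt ⇒ not rapid intensification.

21 kt, no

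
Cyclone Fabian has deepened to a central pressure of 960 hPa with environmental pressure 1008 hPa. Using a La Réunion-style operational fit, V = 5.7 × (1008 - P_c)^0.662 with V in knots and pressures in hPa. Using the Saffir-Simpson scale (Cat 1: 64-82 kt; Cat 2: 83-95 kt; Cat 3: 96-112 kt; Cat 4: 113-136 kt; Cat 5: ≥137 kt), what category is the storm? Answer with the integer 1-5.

ΔP = 1008 − 960 = 48 hPa.
V ≈ 5.7 × 48^0.662 = 5.7 × 12.97 ≈ 74 kt.
74 kt falls in the Category 1 band.

1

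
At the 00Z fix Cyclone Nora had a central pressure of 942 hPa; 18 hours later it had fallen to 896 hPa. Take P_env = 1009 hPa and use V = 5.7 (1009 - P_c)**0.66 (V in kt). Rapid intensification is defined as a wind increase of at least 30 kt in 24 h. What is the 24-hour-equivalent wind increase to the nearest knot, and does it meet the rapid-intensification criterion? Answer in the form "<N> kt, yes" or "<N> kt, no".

V₁: ΔP = 67, V ≈ 5.7 × 67^0.66 ≈ 91.43 kt.
V₂: ΔP = 113, V ≈ 5.7 × 113^0.66 ≈ 129.09 kt.
ΔV over 18 h = 37.66 kt → 24 h equivalent = 37.66 × 24/18 ≈ 50.21 kt.
50 kt ≥ 30 kt ⇒ rapid intensification.

50 kt, yes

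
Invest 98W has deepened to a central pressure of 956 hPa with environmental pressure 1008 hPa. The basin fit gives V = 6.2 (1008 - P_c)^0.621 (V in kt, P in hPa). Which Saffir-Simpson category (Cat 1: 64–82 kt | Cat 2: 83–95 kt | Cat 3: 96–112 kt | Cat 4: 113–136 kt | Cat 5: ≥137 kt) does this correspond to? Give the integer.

ΔP = 1008 − 956 = 52 hPa.
V ≈ 6.2 × 52^0.621 = 6.2 × 11.63 ≈ 72 kt.
72 kt falls in the Category 1 band.

1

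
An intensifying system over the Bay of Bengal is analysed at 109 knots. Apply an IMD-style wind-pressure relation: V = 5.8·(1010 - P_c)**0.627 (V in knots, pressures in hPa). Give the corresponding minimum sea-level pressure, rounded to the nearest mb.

ΔP = (V / 5.8)^(1/0.627) = (109/5.8)^1.595.
109/5.8 = 18.793; 18.793^1.595 ≈ 107.62 mb.
P_c = 1010 − 107.62 = 902.38 ≈ 902 mb.

902 mb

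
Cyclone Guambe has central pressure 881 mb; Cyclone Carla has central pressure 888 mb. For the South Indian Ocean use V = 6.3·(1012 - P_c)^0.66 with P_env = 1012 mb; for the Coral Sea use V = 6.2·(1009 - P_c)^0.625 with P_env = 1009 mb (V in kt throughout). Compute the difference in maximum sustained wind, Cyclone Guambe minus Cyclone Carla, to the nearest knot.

Cyclone Guambe: ΔP = 131; V ≈ 6.3 × 131^0.66 ≈ 157.30 kt.
Cyclone Carla: ΔP = 121; V ≈ 6.2 × 121^0.625 ≈ 124.20 kt.
Difference ≈ 157.30 − 124.20 = 33.10 → 33 kt.

33 kt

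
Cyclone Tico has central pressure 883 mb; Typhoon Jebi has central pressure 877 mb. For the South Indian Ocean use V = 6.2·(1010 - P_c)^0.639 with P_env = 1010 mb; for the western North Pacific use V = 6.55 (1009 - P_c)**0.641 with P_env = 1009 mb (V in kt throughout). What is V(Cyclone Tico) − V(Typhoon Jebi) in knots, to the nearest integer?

-13 kt

Cyclone Tico: ΔP = 127; V ≈ 6.2 × 127^0.639 ≈ 137.00 kt.
Typhoon Jebi: ΔP = 132; V ≈ 6.55 × 132^0.641 ≈ 149.81 kt.
Difference ≈ 137.00 − 149.81 = -12.81 → -13 kt.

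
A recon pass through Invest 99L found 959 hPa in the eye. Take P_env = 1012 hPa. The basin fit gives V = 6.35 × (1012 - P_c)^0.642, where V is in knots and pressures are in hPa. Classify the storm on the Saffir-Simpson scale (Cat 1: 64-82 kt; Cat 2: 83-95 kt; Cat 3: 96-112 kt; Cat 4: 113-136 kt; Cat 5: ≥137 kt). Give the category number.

ΔP = 1012 − 959 = 53 hPa.
V ≈ 6.35 × 53^0.642 = 6.35 × 12.79 ≈ 81 kt.
81 kt falls in the Category 1 band.

1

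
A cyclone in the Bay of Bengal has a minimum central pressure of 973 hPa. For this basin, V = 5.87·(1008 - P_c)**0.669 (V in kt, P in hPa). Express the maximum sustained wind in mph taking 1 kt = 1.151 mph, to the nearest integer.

73 mph

ΔP = 1008 − 973 = 35 hPa.
V ≈ 5.87 × 35^0.669 = 5.87 × 10.789 ≈ 63.331 kt.
63.331 × 1.151 ≈ 72.89 mph → 73 mph.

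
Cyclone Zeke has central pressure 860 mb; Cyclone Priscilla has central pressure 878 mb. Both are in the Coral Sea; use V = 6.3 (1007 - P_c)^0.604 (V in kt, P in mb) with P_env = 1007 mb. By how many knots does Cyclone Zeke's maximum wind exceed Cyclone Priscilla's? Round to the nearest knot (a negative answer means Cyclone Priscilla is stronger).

10 kt

Cyclone Zeke: ΔP = 147; V ≈ 6.3 × 147^0.604 ≈ 128.35 kt.
Cyclone Priscilla: ΔP = 129; V ≈ 6.3 × 129^0.604 ≈ 118.61 kt.
Difference ≈ 128.35 − 118.61 = 9.74 → 10 kt.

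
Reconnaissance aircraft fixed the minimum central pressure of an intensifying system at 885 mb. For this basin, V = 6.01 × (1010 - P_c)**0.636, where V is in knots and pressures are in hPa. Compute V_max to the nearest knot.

ΔP = 1010 − 885 = 125 mb.
125^0.636 ≈ 21.559.
V ≈ 6.01 × 21.559 ≈ 129.6 kt.

130 kt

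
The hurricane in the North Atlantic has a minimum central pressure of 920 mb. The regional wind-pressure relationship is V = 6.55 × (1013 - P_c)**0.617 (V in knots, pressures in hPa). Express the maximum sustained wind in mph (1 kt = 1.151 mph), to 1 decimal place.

123.6 mph

ΔP = 1013 − 920 = 93 mb.
V ≈ 6.55 × 93^0.617 = 6.55 × 16.389 ≈ 107.348 kt.
107.348 × 1.151 ≈ 123.56 mph → 123.6 mph.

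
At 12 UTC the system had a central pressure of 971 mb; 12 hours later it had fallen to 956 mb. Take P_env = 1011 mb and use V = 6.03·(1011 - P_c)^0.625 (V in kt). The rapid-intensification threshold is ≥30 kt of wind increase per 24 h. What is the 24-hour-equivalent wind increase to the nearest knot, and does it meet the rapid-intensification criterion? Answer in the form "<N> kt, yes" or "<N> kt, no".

V₁: ΔP = 40, V ≈ 6.03 × 40^0.625 ≈ 60.48 kt.
V₂: ΔP = 55, V ≈ 6.03 × 55^0.625 ≈ 73.80 kt.
ΔV over 12 h = 13.32 kt → 24 h equivalent = 13.32 × 24/12 ≈ 26.64 kt.
27 kt < 30 kt ⇒ not rapid intensification.

27 kt, no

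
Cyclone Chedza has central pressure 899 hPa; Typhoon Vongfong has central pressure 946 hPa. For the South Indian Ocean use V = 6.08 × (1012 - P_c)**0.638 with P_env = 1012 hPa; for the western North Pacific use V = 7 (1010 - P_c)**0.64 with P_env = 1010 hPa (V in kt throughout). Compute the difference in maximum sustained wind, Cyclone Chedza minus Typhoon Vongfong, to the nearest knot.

24 kt

Cyclone Chedza: ΔP = 113; V ≈ 6.08 × 113^0.638 ≈ 124.10 kt.
Typhoon Vongfong: ΔP = 64; V ≈ 7 × 64^0.64 ≈ 100.24 kt.
Difference ≈ 124.10 − 100.24 = 23.86 → 24 kt.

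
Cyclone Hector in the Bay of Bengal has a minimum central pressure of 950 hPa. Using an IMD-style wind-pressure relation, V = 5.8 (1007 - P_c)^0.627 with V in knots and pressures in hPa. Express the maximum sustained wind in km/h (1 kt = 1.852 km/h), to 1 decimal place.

135.5 km/h

ΔP = 1007 − 950 = 57 hPa.
V ≈ 5.8 × 57^0.627 = 5.8 × 12.616 ≈ 73.175 kt.
73.175 × 1.852 ≈ 135.52 km/h → 135.5 km/h.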